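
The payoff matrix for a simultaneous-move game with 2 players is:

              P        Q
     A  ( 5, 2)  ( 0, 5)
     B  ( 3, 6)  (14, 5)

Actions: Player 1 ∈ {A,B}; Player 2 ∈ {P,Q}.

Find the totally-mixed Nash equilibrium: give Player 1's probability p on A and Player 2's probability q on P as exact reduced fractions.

(p,q) = (1/4, 7/8)

P1 indiff ⇒ q·5+(1-q)·0 = q·3+(1-q)·14 ⇒ q(2) = (1-q)(14) ⇒ q = 7/8
P2 indiff ⇒ p·2+(1-p)·6 = p·5+(1-p)·5 ⇒ p(-3) = (1-p)(-1) ⇒ p = 1/4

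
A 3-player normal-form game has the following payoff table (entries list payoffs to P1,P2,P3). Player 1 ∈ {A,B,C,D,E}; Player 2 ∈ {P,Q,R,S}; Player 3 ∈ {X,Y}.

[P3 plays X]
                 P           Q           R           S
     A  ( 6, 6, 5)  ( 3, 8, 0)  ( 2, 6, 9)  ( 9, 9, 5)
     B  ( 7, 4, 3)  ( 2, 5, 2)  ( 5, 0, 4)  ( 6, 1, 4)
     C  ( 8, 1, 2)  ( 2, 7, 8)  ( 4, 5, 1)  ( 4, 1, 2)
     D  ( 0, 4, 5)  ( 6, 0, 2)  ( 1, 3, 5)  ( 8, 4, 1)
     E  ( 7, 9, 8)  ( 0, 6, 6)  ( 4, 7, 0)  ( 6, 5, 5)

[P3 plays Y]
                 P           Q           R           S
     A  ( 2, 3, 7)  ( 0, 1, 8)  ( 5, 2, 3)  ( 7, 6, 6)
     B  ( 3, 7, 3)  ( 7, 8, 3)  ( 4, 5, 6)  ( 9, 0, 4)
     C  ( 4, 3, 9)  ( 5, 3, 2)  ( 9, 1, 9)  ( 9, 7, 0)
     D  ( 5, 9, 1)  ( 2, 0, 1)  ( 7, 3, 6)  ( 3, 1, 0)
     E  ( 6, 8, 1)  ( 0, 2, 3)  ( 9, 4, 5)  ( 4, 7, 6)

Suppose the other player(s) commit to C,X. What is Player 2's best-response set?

P2 best: {Q}

u_2(P vs C,X) = 1
u_2(Q vs C,X) = 7
u_2(R vs C,X) = 5
u_2(S vs C,X) = 1
max payoff 7 at {Q}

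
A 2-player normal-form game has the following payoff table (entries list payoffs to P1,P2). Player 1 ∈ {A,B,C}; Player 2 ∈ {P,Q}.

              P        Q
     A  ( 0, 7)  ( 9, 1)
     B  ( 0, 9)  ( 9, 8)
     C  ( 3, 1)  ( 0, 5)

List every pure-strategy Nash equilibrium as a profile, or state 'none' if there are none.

(A,P): not NE [P1→C gives 3>0]
(A,Q): not NE [P2→P gives 7>1]
(B,P): not NE [P1→C gives 3>0]
(B,Q): not NE [P2→P gives 9>8]
(C,P): not NE [P2→Q gives 5>1]
(C,Q): not NE [P1→B gives 9>0]

Equilibria: none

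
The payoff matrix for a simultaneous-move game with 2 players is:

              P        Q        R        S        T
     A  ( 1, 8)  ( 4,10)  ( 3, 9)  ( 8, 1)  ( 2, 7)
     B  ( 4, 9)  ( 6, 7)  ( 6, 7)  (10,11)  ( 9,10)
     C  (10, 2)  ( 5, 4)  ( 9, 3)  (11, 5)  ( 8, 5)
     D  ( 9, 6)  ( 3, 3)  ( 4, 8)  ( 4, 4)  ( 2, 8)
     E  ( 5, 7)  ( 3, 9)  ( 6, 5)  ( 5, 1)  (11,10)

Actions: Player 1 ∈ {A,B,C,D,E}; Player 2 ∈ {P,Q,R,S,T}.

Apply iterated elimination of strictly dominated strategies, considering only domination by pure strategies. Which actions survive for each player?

IESDS → P1:{B,C,E} P2:{S,T}

P1 drop A (B beats it: P:4>1 Q:6>4 R:6>3 S:10>8 T:9>2)
P1 drop D (C beats it: P:10>9 Q:5>3 R:9>4 S:11>4 T:8>2)
P2 drop P (T beats it: B:10>9 C:5>2 E:10>7)
P2 drop Q (T beats it: B:10>7 C:5>4 E:10>9)
P2 drop R (T beats it: B:10>7 C:5>3 E:10>5)
P1→{B,C,E} P2→{S,T}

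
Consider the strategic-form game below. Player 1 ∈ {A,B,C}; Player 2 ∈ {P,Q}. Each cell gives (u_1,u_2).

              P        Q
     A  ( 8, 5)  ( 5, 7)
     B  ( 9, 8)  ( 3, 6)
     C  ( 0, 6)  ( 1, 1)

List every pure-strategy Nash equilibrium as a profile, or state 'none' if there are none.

NE set: (A,Q), (B,P)

(A,P): not NE [P1→B gives 9>8; P2→Q gives 7>5]
(A,Q): NE
(B,P): NE
(B,Q): not NE [P1→A gives 5>3; P2→P gives 8>6]
(C,P): not NE [P1→B gives 9>0]
(C,Q): not NE [P1→A gives 5>1; P2→P gives 6>1]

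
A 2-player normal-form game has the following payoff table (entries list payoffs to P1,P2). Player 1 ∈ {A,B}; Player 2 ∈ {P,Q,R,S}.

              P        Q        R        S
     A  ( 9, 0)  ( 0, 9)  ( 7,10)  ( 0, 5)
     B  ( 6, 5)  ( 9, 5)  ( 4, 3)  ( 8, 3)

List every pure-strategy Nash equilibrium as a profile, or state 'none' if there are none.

NE set: (A,R), (B,Q)

(A,P): not NE [P2→R gives 10>0]
(A,Q): not NE [P1→B gives 9>0; P2→R gives 10>9]
(A,R): NE
(A,S): not NE [P1→B gives 8>0; P2→R gives 10>5]
(B,P): not NE [P1→A gives 9>6]
(B,Q): NE
(B,R): not NE [P1→A gives 7>4; P2→Q gives 5>3]
(B,S): not NE [P2→Q gives 5>3]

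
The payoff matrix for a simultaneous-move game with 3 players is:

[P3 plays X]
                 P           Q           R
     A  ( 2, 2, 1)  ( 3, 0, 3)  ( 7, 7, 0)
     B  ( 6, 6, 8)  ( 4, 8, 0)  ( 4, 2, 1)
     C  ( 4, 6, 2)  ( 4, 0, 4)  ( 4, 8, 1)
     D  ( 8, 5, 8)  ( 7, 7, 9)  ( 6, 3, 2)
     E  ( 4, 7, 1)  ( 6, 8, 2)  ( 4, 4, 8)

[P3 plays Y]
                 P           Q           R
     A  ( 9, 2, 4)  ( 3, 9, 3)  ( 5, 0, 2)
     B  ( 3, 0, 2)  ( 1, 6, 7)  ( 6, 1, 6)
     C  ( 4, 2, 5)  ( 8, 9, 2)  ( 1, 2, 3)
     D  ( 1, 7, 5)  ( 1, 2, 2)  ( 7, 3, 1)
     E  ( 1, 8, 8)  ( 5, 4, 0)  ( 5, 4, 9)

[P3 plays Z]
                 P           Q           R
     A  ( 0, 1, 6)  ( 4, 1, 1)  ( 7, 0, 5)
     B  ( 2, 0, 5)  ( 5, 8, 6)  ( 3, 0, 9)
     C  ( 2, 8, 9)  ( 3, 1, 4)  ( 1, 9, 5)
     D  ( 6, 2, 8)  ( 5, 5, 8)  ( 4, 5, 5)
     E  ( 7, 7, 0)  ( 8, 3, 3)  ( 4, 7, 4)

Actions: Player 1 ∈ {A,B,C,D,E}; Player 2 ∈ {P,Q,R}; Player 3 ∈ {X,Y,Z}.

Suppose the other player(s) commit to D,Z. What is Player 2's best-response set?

u_2(P vs D,Z) = 2
u_2(Q vs D,Z) = 5
u_2(R vs D,Z) = 5
max payoff 5 at {Q,R}

P2 best: {Q,R}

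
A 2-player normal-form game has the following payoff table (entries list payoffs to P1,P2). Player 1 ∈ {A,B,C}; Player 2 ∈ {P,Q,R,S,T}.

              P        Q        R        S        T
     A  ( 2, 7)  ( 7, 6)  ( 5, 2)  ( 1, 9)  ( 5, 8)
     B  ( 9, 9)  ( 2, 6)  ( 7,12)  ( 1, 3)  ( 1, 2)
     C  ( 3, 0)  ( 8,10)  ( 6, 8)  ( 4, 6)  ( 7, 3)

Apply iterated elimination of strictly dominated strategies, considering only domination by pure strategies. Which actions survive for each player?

P1 drop A (C beats it: P:3>2 Q:8>7 R:6>5 S:4>1 T:7>5)
P2 drop P (R beats it: B:12>9 C:8>0)
P2 drop S (Q beats it: B:6>3 C:10>6)
P2 drop T (Q beats it: B:6>2 C:10>3)
P1→{B,C} P2→{Q,R}

IESDS → P1:{B,C} P2:{Q,R}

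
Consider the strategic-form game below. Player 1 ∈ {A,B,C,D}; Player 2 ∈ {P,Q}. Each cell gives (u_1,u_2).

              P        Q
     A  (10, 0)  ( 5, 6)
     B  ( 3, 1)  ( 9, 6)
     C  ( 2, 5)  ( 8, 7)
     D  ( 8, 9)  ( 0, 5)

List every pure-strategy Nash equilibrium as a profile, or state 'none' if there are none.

PSNE = {(B,Q)}

(A,P): not NE [P2→Q gives 6>0]
(A,Q): not NE [P1→B gives 9>5]
(B,P): not NE [P1→A gives 10>3; P2→Q gives 6>1]
(B,Q): NE
(C,P): not NE [P1→A gives 10>2; P2→Q gives 7>5]
(C,Q): not NE [P1→B gives 9>8]
(D,P): not NE [P1→A gives 10>8]
(D,Q): not NE [P1→B gives 9>0; P2→P gives 9>5]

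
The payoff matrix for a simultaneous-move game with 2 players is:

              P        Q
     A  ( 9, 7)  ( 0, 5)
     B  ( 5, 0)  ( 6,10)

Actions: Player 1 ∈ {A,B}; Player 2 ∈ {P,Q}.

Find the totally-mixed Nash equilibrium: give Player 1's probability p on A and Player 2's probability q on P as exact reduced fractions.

P1 indiff ⇒ q·9+(1-q)·0 = q·5+(1-q)·6 ⇒ q(4) = (1-q)(6) ⇒ q = 3/5
P2 indiff ⇒ p·7+(1-p)·0 = p·5+(1-p)·10 ⇒ p(2) = (1-p)(10) ⇒ p = 5/6

p=5/6, q=3/5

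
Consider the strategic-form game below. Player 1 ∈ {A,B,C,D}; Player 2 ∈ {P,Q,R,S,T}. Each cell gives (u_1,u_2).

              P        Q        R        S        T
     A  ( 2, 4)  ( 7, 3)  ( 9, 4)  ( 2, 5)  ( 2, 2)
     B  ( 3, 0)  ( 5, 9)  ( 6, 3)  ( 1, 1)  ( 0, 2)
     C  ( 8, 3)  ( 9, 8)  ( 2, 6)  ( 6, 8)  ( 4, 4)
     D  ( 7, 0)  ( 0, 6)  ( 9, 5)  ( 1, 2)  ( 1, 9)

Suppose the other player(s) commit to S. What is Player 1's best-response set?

u_1(A vs S) = 2
u_1(B vs S) = 1
u_1(C vs S) = 6
u_1(D vs S) = 1
max payoff 6 at {C}

BR_1 = {C}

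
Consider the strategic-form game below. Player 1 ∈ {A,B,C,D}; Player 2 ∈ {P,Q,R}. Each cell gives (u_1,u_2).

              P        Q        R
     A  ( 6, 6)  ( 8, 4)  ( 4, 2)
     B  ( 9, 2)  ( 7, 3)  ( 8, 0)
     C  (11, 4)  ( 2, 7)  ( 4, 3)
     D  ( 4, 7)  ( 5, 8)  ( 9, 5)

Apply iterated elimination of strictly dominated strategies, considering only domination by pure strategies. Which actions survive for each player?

Remaining: P1:{A,B,C} P2:{P,Q}

P2 drop R (P beats it: A:6>2 B:2>0 C:4>3 D:7>5)
P1 drop D (A beats it: P:6>4 Q:8>5)
P1→{A,B,C} P2→{P,Q}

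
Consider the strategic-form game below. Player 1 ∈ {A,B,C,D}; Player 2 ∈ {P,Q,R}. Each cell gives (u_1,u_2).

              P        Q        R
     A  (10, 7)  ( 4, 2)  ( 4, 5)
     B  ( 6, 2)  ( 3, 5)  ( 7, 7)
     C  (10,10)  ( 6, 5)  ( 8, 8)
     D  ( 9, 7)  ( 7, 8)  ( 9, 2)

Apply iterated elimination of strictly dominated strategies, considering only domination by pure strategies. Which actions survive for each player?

P1 drop B (C beats it: P:10>6 Q:6>3 R:8>7)
P2 drop R (P beats it: A:7>5 C:10>8 D:7>2)
P1→{A,C,D} P2→{P,Q}

Remaining: P1:{A,C,D} P2:{P,Q}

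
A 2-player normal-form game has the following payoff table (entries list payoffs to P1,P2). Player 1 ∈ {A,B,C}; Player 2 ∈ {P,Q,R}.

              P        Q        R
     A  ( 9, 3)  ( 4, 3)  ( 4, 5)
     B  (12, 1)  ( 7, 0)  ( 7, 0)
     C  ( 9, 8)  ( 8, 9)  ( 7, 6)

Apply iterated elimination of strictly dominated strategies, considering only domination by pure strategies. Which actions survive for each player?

P1 drop A (B beats it: P:12>9 Q:7>4 R:7>4)
P2 drop R (P beats it: B:1>0 C:8>6)
P1→{B,C} P2→{P,Q}

IESDS → P1:{B,C} P2:{P,Q}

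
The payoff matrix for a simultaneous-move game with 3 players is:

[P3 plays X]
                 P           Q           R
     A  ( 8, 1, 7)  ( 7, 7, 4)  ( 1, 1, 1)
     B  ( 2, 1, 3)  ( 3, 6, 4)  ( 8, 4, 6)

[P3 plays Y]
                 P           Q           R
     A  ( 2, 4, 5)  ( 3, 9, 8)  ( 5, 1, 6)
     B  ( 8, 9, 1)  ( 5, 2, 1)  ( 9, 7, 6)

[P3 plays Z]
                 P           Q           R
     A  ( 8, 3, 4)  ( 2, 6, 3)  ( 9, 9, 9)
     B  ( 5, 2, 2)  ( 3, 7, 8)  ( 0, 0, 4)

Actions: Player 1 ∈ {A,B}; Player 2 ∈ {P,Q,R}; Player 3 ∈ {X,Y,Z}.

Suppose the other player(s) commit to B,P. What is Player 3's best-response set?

BR_3 = {X}

u_3(X vs B,P) = 3
u_3(Y vs B,P) = 1
u_3(Z vs B,P) = 2
max payoff 3 at {X}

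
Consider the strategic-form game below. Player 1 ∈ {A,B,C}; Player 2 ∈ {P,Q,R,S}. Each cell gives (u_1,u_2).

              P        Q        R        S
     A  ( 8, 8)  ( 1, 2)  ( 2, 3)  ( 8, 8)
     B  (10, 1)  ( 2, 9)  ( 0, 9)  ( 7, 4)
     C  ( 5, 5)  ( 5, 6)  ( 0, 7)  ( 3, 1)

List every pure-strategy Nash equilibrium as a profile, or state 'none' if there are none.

PSNE = {(A,S)}

(A,P): not NE [P1→B gives 10>8]
(A,Q): not NE [P1→C gives 5>1; P2→S gives 8>2]
(A,R): not NE [P2→S gives 8>3]
(A,S): NE
(B,P): not NE [P2→R gives 9>1]
(B,Q): not NE [P1→C gives 5>2]
(B,R): not NE [P1→A gives 2>0]
(B,S): not NE [P1→A gives 8>7; P2→R gives 9>4]
(C,P): not NE [P1→B gives 10>5; P2→R gives 7>5]
(C,Q): not NE [P2→R gives 7>6]
(C,R): not NE [P1→A gives 2>0]
(C,S): not NE [P1→A gives 8>3; P2→R gives 7>1]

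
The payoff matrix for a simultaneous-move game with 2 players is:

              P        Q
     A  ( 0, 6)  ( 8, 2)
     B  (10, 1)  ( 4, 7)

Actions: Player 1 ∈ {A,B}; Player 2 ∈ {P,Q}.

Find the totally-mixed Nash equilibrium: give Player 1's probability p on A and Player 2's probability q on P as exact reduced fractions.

P1 indiff ⇒ q·0+(1-q)·8 = q·10+(1-q)·4 ⇒ q(-10) = (1-q)(-4) ⇒ q = 2/7
P2 indiff ⇒ p·6+(1-p)·1 = p·2+(1-p)·7 ⇒ p(4) = (1-p)(6) ⇒ p = 3/5

p=3/5, q=2/7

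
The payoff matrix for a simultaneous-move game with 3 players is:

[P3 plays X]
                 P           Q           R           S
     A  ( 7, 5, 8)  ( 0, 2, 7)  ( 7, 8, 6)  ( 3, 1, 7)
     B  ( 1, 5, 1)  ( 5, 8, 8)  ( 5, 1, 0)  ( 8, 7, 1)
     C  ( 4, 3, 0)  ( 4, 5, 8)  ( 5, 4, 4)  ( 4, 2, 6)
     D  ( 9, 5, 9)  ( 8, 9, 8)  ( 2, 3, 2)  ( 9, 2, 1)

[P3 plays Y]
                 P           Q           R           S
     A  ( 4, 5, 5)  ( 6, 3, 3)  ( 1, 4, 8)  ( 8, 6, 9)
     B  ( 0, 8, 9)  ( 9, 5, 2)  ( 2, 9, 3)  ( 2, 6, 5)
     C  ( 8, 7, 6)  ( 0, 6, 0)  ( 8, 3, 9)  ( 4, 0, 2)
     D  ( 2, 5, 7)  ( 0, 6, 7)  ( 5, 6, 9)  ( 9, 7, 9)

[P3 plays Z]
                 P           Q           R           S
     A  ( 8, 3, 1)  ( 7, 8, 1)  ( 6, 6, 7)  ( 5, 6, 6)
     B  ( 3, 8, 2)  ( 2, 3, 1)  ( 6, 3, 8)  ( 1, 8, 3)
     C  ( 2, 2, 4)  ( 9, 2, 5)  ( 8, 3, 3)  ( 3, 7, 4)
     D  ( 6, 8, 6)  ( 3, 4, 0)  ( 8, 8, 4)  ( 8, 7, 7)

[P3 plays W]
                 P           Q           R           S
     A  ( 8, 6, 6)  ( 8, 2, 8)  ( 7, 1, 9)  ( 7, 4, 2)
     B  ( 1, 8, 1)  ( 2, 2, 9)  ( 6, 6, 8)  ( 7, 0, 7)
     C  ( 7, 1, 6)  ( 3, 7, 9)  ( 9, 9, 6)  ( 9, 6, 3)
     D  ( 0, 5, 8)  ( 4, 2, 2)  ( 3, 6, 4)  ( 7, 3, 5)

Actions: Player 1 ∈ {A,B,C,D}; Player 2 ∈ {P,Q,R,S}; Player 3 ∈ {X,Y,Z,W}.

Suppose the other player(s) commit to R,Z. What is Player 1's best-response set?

argmax u_1 = {C,D}

u_1(A vs R,Z) = 6
u_1(B vs R,Z) = 6
u_1(C vs R,Z) = 8
u_1(D vs R,Z) = 8
max payoff 8 at {C,D}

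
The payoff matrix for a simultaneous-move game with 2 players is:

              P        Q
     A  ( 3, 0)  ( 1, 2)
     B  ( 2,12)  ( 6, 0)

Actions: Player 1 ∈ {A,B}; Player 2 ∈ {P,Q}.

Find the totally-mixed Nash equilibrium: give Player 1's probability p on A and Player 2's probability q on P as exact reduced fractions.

P1 mixes 6/7 on A; P2 mixes 5/6 on P

P1 indiff ⇒ q·3+(1-q)·1 = q·2+(1-q)·6 ⇒ q(1) = (1-q)(5) ⇒ q = 5/6
P2 indiff ⇒ p·0+(1-p)·12 = p·2+(1-p)·0 ⇒ p(-2) = (1-p)(-12) ⇒ p = 6/7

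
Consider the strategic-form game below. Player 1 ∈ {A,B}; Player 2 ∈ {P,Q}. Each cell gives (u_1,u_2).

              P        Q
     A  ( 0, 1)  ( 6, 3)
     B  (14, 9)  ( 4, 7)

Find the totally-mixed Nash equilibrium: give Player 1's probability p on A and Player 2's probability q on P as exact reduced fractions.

P1 mixes 1/2 on A; P2 mixes 1/8 on P

P1 indiff ⇒ q·0+(1-q)·6 = q·14+(1-q)·4 ⇒ q(-14) = (1-q)(-2) ⇒ q = 1/8
P2 indiff ⇒ p·1+(1-p)·9 = p·3+(1-p)·7 ⇒ p(-2) = (1-p)(-2) ⇒ p = 1/2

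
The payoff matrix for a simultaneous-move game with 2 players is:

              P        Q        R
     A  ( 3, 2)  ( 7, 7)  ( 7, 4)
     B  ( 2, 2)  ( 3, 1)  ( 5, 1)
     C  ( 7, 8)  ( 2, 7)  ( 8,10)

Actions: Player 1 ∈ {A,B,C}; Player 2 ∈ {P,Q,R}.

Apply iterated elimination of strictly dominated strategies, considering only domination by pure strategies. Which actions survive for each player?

IESDS → P1:{A,C} P2:{Q,R}

P1 drop B (A beats it: P:3>2 Q:7>3 R:7>5)
P2 drop P (R beats it: A:4>2 C:10>8)
P1→{A,C} P2→{Q,R}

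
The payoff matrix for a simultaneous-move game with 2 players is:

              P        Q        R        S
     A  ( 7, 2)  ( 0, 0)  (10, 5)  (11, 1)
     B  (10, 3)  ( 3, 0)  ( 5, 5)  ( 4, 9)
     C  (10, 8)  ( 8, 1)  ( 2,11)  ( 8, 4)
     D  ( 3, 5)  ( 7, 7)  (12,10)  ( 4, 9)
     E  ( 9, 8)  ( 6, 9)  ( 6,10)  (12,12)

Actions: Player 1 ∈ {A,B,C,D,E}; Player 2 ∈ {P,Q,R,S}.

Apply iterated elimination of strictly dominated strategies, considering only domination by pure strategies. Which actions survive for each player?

IESDS → P1:{A,D,E} P2:{R,S}

P2 drop P (R beats it: A:5>2 B:5>3 C:11>8 D:10>5 E:10>8)
P1 drop B (E beats it: Q:6>3 R:6>5 S:12>4)
P2 drop Q (R beats it: A:5>0 C:11>1 D:10>7 E:10>9)
P1 drop C (A beats it: R:10>2 S:11>8)
P1→{A,D,E} P2→{R,S}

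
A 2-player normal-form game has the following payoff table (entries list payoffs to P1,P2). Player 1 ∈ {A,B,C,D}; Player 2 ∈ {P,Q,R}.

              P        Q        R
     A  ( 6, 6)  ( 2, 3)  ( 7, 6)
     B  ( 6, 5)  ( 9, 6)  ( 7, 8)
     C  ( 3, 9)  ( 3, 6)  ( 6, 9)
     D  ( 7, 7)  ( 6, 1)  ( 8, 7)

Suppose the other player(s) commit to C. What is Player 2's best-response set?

argmax u_2 = {P,R}

u_2(P vs C) = 9
u_2(Q vs C) = 6
u_2(R vs C) = 9
max payoff 9 at {P,R}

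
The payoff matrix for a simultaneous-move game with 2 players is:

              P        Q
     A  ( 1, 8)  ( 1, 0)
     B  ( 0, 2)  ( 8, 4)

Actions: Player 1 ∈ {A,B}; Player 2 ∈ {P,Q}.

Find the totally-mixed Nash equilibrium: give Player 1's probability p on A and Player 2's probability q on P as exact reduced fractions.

P1 indiff ⇒ q·1+(1-q)·1 = q·0+(1-q)·8 ⇒ q(1) = (1-q)(7) ⇒ q = 7/8
P2 indiff ⇒ p·8+(1-p)·2 = p·0+(1-p)·4 ⇒ p(8) = (1-p)(2) ⇒ p = 1/5

p=1/5, q=7/8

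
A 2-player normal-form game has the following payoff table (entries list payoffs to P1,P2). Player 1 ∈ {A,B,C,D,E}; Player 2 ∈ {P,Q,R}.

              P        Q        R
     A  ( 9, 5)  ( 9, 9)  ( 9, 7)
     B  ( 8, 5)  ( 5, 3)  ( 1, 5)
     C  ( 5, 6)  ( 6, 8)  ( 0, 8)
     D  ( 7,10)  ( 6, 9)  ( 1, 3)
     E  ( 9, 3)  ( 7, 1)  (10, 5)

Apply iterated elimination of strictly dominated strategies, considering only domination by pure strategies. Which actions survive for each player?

P1 drop B (A beats it: P:9>8 Q:9>5 R:9>1)
P1 drop C (A beats it: P:9>5 Q:9>6 R:9>0)
P1 drop D (A beats it: P:9>7 Q:9>6 R:9>1)
P2 drop P (R beats it: A:7>5 E:5>3)
P1→{A,E} P2→{Q,R}

IESDS → P1:{A,E} P2:{Q,R}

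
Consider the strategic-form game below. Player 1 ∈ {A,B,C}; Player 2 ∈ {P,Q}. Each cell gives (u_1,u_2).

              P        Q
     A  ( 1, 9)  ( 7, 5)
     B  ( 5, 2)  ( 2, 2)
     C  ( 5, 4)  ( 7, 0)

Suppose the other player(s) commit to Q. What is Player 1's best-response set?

argmax u_1 = {A,C}

u_1(A vs Q) = 7
u_1(B vs Q) = 2
u_1(C vs Q) = 7
max payoff 7 at {A,C}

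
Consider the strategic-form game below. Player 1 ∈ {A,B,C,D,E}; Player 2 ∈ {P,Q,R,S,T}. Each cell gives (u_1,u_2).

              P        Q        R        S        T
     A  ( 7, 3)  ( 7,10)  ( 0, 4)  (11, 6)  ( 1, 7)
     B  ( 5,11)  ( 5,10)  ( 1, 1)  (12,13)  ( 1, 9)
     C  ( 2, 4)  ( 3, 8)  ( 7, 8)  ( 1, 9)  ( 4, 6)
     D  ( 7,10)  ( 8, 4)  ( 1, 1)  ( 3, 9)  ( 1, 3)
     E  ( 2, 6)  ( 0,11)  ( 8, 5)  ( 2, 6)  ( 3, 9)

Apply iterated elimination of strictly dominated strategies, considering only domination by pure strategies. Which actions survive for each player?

Remaining: P1:{A,B,D} P2:{P,Q,S}

P2 drop R (S beats it: A:6>4 B:13>1 C:9>8 D:9>1 E:6>5)
P2 drop T (Q beats it: A:10>7 B:10>9 C:8>6 D:4>3 E:11>9)
P1 drop C (A beats it: P:7>2 Q:7>3 S:11>1)
P1 drop E (A beats it: P:7>2 Q:7>0 S:11>2)
P1→{A,B,D} P2→{P,Q,S}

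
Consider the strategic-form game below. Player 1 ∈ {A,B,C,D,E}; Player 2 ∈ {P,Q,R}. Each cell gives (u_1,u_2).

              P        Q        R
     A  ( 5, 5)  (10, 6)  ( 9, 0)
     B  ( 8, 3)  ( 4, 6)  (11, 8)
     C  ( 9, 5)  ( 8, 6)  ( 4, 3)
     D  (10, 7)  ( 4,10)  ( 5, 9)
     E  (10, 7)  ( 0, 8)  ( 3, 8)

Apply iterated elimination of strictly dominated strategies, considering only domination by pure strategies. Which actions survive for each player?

P2 drop P (Q beats it: A:6>5 B:6>3 C:6>5 D:10>7 E:8>7)
P1 drop C (A beats it: Q:10>8 R:9>4)
P1 drop D (A beats it: Q:10>4 R:9>5)
P1 drop E (A beats it: Q:10>0 R:9>3)
P1→{A,B} P2→{Q,R}

Remaining: P1:{A,B} P2:{Q,R}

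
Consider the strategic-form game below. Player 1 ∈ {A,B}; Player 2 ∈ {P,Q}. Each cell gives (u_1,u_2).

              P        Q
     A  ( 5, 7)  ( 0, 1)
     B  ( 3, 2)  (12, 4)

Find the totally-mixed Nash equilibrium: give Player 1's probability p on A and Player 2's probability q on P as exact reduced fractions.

P1 mixes 1/4 on A; P2 mixes 6/7 on P

P1 indiff ⇒ q·5+(1-q)·0 = q·3+(1-q)·12 ⇒ q(2) = (1-q)(12) ⇒ q = 6/7
P2 indiff ⇒ p·7+(1-p)·2 = p·1+(1-p)·4 ⇒ p(6) = (1-p)(2) ⇒ p = 1/4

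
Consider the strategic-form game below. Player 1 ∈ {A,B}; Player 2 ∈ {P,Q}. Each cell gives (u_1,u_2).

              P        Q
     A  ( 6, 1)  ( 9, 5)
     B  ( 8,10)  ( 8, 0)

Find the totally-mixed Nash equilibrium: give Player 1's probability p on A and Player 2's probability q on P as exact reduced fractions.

P1 indiff ⇒ q·6+(1-q)·9 = q·8+(1-q)·8 ⇒ q(-2) = (1-q)(-1) ⇒ q = 1/3
P2 indiff ⇒ p·1+(1-p)·10 = p·5+(1-p)·0 ⇒ p(-4) = (1-p)(-10) ⇒ p = 5/7

(p,q) = (5/7, 1/3)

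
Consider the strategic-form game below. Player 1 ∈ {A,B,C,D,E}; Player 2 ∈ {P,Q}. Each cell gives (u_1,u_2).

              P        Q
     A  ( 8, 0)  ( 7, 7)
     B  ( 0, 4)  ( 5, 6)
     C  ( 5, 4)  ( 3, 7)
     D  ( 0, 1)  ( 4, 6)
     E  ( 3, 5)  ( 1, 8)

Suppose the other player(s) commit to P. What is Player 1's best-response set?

u_1(A vs P) = 8
u_1(B vs P) = 0
u_1(C vs P) = 5
u_1(D vs P) = 0
u_1(E vs P) = 3
max payoff 8 at {A}

BR_1 = {A}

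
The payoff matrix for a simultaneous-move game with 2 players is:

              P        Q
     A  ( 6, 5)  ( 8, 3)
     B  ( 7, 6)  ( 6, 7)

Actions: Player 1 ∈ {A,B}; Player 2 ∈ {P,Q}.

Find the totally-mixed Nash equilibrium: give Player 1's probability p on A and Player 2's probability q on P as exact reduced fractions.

P1 indiff ⇒ q·6+(1-q)·8 = q·7+(1-q)·6 ⇒ q(-1) = (1-q)(-2) ⇒ q = 2/3
P2 indiff ⇒ p·5+(1-p)·6 = p·3+(1-p)·7 ⇒ p(2) = (1-p)(1) ⇒ p = 1/3

P1 mixes 1/3 on A; P2 mixes 2/3 on P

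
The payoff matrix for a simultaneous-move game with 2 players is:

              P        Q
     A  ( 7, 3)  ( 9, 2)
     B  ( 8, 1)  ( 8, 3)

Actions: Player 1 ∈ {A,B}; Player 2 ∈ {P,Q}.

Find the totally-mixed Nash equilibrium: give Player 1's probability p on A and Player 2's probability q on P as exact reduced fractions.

P1 indiff ⇒ q·7+(1-q)·9 = q·8+(1-q)·8 ⇒ q(-1) = (1-q)(-1) ⇒ q = 1/2
P2 indiff ⇒ p·3+(1-p)·1 = p·2+(1-p)·3 ⇒ p(1) = (1-p)(2) ⇒ p = 2/3

P1 mixes 2/3 on A; P2 mixes 1/2 on P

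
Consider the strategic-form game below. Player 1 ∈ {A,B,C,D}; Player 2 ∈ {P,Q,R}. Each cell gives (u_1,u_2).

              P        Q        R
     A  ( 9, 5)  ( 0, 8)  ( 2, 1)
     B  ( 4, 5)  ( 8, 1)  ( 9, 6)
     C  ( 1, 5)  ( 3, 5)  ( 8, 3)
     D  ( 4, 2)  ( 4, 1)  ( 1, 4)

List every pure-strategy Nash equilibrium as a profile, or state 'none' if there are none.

(A,P): not NE [P2→Q gives 8>5]
(A,Q): not NE [P1→B gives 8>0]
(A,R): not NE [P1→B gives 9>2; P2→Q gives 8>1]
(B,P): not NE [P1→A gives 9>4; P2→R gives 6>5]
(B,Q): not NE [P2→R gives 6>1]
(B,R): NE
(C,P): not NE [P1→A gives 9>1]
(C,Q): not NE [P1→B gives 8>3]
(C,R): not NE [P1→B gives 9>8; P2→Q gives 5>3]
(D,P): not NE [P1→A gives 9>4; P2→R gives 4>2]
(D,Q): not NE [P1→B gives 8>4; P2→R gives 4>1]
(D,R): not NE [P1→B gives 9>1]

PSNE = {(B,R)}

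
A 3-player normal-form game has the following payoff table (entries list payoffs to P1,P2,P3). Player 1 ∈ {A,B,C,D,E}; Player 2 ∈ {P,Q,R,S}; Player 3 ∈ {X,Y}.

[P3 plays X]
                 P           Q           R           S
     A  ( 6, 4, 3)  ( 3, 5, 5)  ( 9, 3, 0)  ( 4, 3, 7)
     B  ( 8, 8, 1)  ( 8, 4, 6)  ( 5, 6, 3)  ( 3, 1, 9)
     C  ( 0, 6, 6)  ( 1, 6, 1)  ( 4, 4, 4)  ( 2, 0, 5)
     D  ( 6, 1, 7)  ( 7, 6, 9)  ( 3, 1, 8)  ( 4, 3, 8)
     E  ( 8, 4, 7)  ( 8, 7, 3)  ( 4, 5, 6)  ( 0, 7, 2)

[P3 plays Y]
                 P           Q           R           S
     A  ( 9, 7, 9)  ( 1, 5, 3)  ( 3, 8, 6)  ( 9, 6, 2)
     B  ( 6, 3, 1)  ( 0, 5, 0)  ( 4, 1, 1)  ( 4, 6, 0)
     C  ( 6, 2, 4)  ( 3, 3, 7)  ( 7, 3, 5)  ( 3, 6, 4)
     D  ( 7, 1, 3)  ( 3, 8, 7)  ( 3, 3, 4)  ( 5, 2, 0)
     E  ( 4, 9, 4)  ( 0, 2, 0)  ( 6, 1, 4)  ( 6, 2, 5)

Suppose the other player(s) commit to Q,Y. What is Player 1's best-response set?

argmax u_1 = {C,D}

u_1(A vs Q,Y) = 1
u_1(B vs Q,Y) = 0
u_1(C vs Q,Y) = 3
u_1(D vs Q,Y) = 3
u_1(E vs Q,Y) = 0
max payoff 3 at {C,D}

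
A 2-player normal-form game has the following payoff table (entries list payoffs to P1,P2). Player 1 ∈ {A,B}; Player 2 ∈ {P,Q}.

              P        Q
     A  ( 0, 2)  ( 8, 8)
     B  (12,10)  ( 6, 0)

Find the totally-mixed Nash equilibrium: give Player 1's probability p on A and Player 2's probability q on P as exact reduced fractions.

P1 indiff ⇒ q·0+(1-q)·8 = q·12+(1-q)·6 ⇒ q(-12) = (1-q)(-2) ⇒ q = 1/7
P2 indiff ⇒ p·2+(1-p)·10 = p·8+(1-p)·0 ⇒ p(-6) = (1-p)(-10) ⇒ p = 5/8

P1 mixes 5/8 on A; P2 mixes 1/7 on P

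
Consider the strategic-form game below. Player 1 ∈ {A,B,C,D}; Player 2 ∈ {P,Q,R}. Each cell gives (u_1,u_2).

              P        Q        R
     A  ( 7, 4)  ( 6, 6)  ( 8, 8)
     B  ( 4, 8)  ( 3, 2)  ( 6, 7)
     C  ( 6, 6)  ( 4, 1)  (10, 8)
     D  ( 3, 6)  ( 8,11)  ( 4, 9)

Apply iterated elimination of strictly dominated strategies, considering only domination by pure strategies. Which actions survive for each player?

P1 drop B (A beats it: P:7>4 Q:6>3 R:8>6)
P2 drop P (R beats it: A:8>4 C:8>6 D:9>6)
P1→{A,C,D} P2→{Q,R}

Remaining: P1:{A,C,D} P2:{Q,R}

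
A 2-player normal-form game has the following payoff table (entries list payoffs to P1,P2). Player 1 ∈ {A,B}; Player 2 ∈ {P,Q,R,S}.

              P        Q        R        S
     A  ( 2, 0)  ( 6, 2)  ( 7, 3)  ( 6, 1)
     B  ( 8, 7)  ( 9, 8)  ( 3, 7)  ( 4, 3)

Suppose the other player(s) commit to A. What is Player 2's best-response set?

argmax u_2 = {R}

u_2(P vs A) = 0
u_2(Q vs A) = 2
u_2(R vs A) = 3
u_2(S vs A) = 1
max payoff 3 at {R}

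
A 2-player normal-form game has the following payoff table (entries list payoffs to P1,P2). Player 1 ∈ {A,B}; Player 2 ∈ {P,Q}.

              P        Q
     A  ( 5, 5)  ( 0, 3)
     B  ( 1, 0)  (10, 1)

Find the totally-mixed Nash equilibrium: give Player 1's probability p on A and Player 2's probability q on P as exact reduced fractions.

P1 indiff ⇒ q·5+(1-q)·0 = q·1+(1-q)·10 ⇒ q(4) = (1-q)(10) ⇒ q = 5/7
P2 indiff ⇒ p·5+(1-p)·0 = p·3+(1-p)·1 ⇒ p(2) = (1-p)(1) ⇒ p = 1/3

(p,q) = (1/3, 5/7)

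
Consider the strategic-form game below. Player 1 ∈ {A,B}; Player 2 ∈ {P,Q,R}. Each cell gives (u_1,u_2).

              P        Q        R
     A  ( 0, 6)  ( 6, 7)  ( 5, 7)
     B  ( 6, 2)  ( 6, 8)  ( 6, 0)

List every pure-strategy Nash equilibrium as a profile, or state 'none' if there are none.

(A,P): not NE [P1→B gives 6>0; P2→R gives 7>6]
(A,Q): NE
(A,R): not NE [P1→B gives 6>5]
(B,P): not NE [P2→Q gives 8>2]
(B,Q): NE
(B,R): not NE [P2→Q gives 8>0]

Nash profiles: (A,Q), (B,Q)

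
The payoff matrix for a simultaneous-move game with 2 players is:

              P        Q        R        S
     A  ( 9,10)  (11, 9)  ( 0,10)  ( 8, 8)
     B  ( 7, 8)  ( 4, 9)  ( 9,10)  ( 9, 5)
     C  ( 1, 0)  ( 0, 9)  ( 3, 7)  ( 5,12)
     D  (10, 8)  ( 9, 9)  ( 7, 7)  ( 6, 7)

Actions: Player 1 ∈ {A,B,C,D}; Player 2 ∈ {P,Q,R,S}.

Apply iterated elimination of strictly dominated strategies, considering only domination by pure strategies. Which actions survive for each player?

P1 drop C (B beats it: P:7>1 Q:4>0 R:9>3 S:9>5)
P2 drop S (P beats it: A:10>8 B:8>5 D:8>7)
P1→{A,B,D} P2→{P,Q,R}

Survivors P1:{A,B,D} P2:{P,Q,R}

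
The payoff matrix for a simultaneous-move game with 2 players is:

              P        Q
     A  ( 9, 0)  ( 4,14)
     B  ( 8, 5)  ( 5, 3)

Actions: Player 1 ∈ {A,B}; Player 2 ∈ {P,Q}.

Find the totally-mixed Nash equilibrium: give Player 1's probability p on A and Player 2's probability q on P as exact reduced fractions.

P1 mixes 1/8 on A; P2 mixes 1/2 on P

P1 indiff ⇒ q·9+(1-q)·4 = q·8+(1-q)·5 ⇒ q(1) = (1-q)(1) ⇒ q = 1/2
P2 indiff ⇒ p·0+(1-p)·5 = p·14+(1-p)·3 ⇒ p(-14) = (1-p)(-2) ⇒ p = 1/8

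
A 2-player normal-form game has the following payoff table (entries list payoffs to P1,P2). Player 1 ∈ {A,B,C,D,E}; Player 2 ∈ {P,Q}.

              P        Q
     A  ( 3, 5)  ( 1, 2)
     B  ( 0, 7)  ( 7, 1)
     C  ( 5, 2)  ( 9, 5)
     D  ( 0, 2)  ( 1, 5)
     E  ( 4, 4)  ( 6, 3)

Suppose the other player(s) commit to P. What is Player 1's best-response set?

u_1(A vs P) = 3
u_1(B vs P) = 0
u_1(C vs P) = 5
u_1(D vs P) = 0
u_1(E vs P) = 4
max payoff 5 at {C}

BR_1 = {C}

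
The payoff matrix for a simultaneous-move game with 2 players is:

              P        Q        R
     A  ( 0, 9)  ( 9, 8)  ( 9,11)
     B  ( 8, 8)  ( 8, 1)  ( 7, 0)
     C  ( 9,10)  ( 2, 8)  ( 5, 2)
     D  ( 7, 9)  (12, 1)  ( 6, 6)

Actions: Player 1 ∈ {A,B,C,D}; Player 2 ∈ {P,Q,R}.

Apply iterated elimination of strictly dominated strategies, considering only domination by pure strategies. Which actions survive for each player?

Remaining: P1:{A,B,C} P2:{P,R}

P2 drop Q (P beats it: A:9>8 B:8>1 C:10>8 D:9>1)
P1 drop D (B beats it: P:8>7 R:7>6)
P1→{A,B,C} P2→{P,R}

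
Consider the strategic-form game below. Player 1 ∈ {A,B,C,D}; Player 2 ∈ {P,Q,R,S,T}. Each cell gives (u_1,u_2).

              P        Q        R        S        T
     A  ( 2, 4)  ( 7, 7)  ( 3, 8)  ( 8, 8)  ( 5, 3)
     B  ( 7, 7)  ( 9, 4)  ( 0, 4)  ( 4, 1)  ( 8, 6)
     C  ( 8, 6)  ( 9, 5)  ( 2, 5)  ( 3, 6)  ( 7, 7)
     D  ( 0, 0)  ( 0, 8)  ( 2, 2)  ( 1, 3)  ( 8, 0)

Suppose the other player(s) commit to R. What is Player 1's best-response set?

P1 best: {A}

u_1(A vs R) = 3
u_1(B vs R) = 0
u_1(C vs R) = 2
u_1(D vs R) = 2
max payoff 3 at {A}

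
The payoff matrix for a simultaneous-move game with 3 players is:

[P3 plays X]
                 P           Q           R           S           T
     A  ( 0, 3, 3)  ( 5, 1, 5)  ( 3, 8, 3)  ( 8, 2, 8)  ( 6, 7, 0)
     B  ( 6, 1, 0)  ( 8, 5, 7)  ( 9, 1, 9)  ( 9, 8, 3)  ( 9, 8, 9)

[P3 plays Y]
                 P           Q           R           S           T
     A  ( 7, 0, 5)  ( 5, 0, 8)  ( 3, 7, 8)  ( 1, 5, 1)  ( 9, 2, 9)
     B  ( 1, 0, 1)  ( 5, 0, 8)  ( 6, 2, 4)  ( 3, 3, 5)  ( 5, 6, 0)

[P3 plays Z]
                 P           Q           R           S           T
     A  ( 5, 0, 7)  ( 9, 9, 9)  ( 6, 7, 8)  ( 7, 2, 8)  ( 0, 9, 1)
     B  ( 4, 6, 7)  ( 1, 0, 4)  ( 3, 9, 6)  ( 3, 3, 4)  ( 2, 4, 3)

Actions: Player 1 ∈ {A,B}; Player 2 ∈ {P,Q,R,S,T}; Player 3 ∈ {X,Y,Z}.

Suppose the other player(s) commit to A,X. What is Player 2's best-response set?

P2 best: {R}

u_2(P vs A,X) = 3
u_2(Q vs A,X) = 1
u_2(R vs A,X) = 8
u_2(S vs A,X) = 2
u_2(T vs A,X) = 7
max payoff 8 at {R}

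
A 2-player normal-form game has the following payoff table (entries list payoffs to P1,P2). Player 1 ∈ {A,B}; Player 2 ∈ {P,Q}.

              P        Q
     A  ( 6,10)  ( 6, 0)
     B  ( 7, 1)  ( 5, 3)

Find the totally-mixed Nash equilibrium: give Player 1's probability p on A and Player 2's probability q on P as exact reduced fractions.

(p,q) = (1/6, 1/2)

P1 indiff ⇒ q·6+(1-q)·6 = q·7+(1-q)·5 ⇒ q(-1) = (1-q)(-1) ⇒ q = 1/2
P2 indiff ⇒ p·10+(1-p)·1 = p·0+(1-p)·3 ⇒ p(10) = (1-p)(2) ⇒ p = 1/6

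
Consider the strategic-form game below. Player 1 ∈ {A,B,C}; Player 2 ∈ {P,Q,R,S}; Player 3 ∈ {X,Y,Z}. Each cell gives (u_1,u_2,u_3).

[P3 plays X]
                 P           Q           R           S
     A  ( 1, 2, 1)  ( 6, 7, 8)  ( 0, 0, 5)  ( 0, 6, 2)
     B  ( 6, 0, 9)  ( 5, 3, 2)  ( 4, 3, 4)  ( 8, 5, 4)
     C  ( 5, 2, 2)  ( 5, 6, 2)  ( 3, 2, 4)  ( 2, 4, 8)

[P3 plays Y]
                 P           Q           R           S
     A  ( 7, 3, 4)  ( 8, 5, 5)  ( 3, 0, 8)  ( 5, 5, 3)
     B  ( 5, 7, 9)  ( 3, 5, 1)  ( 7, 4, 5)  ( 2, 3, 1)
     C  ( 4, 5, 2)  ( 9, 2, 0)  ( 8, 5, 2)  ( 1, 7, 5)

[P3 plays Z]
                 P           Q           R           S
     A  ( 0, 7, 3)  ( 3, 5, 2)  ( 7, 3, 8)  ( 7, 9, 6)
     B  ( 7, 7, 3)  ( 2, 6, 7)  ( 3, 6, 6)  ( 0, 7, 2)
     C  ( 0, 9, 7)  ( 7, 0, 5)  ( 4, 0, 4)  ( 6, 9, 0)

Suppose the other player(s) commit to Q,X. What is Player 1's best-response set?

argmax u_1 = {A}

u_1(A vs Q,X) = 6
u_1(B vs Q,X) = 5
u_1(C vs Q,X) = 5
max payoff 6 at {A}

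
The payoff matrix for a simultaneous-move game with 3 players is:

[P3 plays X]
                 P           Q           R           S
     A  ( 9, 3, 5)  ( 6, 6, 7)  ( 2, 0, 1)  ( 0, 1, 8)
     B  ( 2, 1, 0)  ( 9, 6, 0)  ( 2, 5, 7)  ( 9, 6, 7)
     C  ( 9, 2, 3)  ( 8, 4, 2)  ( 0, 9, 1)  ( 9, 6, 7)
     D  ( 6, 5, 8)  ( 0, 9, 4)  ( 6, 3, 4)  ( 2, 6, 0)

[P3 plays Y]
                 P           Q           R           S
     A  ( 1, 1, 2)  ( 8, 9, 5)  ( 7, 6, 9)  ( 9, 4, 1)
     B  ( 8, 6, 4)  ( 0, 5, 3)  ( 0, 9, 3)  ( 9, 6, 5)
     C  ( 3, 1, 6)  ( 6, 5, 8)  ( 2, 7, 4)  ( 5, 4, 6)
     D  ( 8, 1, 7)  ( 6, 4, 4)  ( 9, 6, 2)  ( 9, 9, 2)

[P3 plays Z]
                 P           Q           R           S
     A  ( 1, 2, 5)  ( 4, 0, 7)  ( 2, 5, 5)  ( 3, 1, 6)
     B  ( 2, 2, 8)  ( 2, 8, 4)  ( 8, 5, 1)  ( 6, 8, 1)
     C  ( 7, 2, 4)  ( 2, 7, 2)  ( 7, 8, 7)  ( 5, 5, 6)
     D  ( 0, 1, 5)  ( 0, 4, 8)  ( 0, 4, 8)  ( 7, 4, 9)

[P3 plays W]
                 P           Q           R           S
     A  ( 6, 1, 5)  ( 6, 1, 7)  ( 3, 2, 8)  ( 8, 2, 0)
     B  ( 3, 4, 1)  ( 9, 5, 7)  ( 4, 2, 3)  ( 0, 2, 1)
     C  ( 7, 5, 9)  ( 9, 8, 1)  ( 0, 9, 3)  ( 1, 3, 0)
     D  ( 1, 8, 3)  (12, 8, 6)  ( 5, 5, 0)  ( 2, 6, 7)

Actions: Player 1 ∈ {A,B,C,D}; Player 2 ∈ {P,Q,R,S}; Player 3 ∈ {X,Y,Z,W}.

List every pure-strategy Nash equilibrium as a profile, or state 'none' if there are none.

(A,P,X): not NE [P2→Q gives 6>3]
(A,P,Y): not NE [P1→D gives 8>1; P2→Q gives 9>1; P3→W gives 5>2]
(A,P,Z): not NE [P1→C gives 7>1; P2→R gives 5>2]
(A,P,W): not NE [P1→C gives 7>6; P2→S gives 2>1]
(A,Q,X): not NE [P1→B gives 9>6]
(A,Q,Y): not NE [P3→W gives 7>5]
(A,Q,Z): not NE [P2→R gives 5>0]
(A,Q,W): not NE [P1→D gives 12>6; P2→S gives 2>1]
(A,R,X): not NE [P1→D gives 6>2; P2→Q gives 6>0; P3→Y gives 9>1]
(A,R,Y): not NE [P1→D gives 9>7; P2→Q gives 9>6]
(A,R,Z): not NE [P1→B gives 8>2; P3→Y gives 9>5]
(A,R,W): not NE [P1→D gives 5>3; P3→Y gives 9>8]
(A,S,X): not NE [P1→C gives 9>0; P2→Q gives 6>1]
(A,S,Y): not NE [P2→Q gives 9>4; P3→X gives 8>1]
(A,S,Z): not NE [P1→D gives 7>3; P2→R gives 5>1; P3→X gives 8>6]
(A,S,W): not NE [P3→X gives 8>0]
(B,P,X): not NE [P1→C gives 9>2; P2→S gives 6>1; P3→Z gives 8>0]
(B,P,Y): not NE [P2→R gives 9>6; P3→Z gives 8>4]
(B,P,Z): not NE [P1→C gives 7>2; P2→S gives 8>2]
(B,P,W): not NE [P1→C gives 7>3; P2→Q gives 5>4; P3→Z gives 8>1]
(B,Q,X): not NE [P3→W gives 7>0]
(B,Q,Y): not NE [P1→A gives 8>0; P2→R gives 9>5; P3→W gives 7>3]
(B,Q,Z): not NE [P1→A gives 4>2; P3→W gives 7>4]
(B,Q,W): not NE [P1→D gives 12>9]
(B,R,X): not NE [P1→D gives 6>2; P2→S gives 6>5]
(B,R,Y): not NE [P1→D gives 9>0; P3→X gives 7>3]
(B,R,Z): not NE [P2→S gives 8>5; P3→X gives 7>1]
(B,R,W): not NE [P1→D gives 5>4; P2→Q gives 5>2; P3→X gives 7>3]
(B,S,X): NE
(B,S,Y): not NE [P2→R gives 9>6; P3→X gives 7>5]
(B,S,Z): not NE [P1→D gives 7>6; P3→X gives 7>1]
(B,S,W): not NE [P1→A gives 8>0; P2→Q gives 5>2; P3→X gives 7>1]
(C,P,X): not NE [P2→R gives 9>2; P3→W gives 9>3]
(C,P,Y): not NE [P1→D gives 8>3; P2→R gives 7>1; P3→W gives 9>6]
(C,P,Z): not NE [P2→R gives 8>2; P3→W gives 9>4]
(C,P,W): not NE [P2→R gives 9>5]
(C,Q,X): not NE [P1→B gives 9>8; P2→R gives 9>4; P3→Y gives 8>2]
(C,Q,Y): not NE [P1→A gives 8>6; P2→R gives 7>5]
(C,Q,Z): not NE [P1→A gives 4>2; P2→R gives 8>7; P3→Y gives 8>2]
(C,Q,W): not NE [P1→D gives 12>9; P2→R gives 9>8; P3→Y gives 8>1]
(C,R,X): not NE [P1→D gives 6>0; P3→Z gives 7>1]
(C,R,Y): not NE [P1→D gives 9>2; P3→Z gives 7>4]
(C,R,Z): not NE [P1→B gives 8>7]
(C,R,W): not NE [P1→D gives 5>0; P3→Z gives 7>3]
(C,S,X): not NE [P2→R gives 9>6]
(C,S,Y): not NE [P1→D gives 9>5; P2→R gives 7>4; P3→X gives 7>6]
(C,S,Z): not NE [P1→D gives 7>5; P2→R gives 8>5; P3→X gives 7>6]
(C,S,W): not NE [P1→A gives 8>1; P2→R gives 9>3; P3→X gives 7>0]
(D,P,X): not NE [P1→C gives 9>6; P2→Q gives 9>5]
(D,P,Y): not NE [P2→S gives 9>1; P3→X gives 8>7]
(D,P,Z): not NE [P1→C gives 7>0; P2→S gives 4>1; P3→X gives 8>5]
(D,P,W): not NE [P1→C gives 7>1; P3→X gives 8>3]
(D,Q,X): not NE [P1→B gives 9>0; P3→Z gives 8>4]
(D,Q,Y): not NE [P1→A gives 8>6; P2→S gives 9>4; P3→Z gives 8>4]
(D,Q,Z): not NE [P1→A gives 4>0]
(D,Q,W): not NE [P3→Z gives 8>6]
(D,R,X): not NE [P2→Q gives 9>3; P3→Z gives 8>4]
(D,R,Y): not NE [P2→S gives 9>6; P3→Z gives 8>2]
(D,R,Z): not NE [P1→B gives 8>0]
(D,R,W): not NE [P2→Q gives 8>5; P3→Z gives 8>0]
(D,S,X): not NE [P1→C gives 9>2; P2→Q gives 9>6; P3→Z gives 9>0]
(D,S,Y): not NE [P3→Z gives 9>2]
(D,S,Z): NE
(D,S,W): not NE [P1→A gives 8>2; P2→Q gives 8>6; P3→Z gives 9>7]

Nash profiles: (B,S,X), (D,S,Z)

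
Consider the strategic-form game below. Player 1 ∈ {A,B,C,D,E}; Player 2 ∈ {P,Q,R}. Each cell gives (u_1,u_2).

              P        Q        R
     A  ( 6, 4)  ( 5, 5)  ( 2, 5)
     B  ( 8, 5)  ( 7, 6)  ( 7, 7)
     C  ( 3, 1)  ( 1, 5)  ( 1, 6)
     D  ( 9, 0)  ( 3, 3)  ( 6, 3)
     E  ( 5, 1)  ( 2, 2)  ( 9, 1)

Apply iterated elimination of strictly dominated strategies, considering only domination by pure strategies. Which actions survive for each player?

P1 drop A (B beats it: P:8>6 Q:7>5 R:7>2)
P1 drop C (B beats it: P:8>3 Q:7>1 R:7>1)
P2 drop P (Q beats it: B:6>5 D:3>0 E:2>1)
P1 drop D (B beats it: Q:7>3 R:7>6)
P1→{B,E} P2→{Q,R}

IESDS → P1:{B,E} P2:{Q,R}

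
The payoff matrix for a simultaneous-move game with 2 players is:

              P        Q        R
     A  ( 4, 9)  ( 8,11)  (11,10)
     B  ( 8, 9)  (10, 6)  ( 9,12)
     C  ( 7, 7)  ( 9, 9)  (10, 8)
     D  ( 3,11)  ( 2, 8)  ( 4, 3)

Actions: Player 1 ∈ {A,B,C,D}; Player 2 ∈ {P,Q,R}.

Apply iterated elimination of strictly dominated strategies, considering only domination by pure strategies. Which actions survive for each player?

P1 drop D (A beats it: P:4>3 Q:8>2 R:11>4)
P2 drop P (R beats it: A:10>9 B:12>9 C:8>7)
P1→{A,B,C} P2→{Q,R}

Survivors P1:{A,B,C} P2:{Q,R}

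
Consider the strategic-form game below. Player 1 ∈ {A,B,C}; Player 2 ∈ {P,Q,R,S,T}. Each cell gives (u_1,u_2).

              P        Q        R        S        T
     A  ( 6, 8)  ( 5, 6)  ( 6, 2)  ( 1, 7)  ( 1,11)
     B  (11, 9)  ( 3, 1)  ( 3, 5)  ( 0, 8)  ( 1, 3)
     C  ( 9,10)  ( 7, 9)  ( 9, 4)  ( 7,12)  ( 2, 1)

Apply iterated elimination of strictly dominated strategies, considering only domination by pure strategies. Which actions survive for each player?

IESDS → P1:{B,C} P2:{P,S}

P1 drop A (C beats it: P:9>6 Q:7>5 R:9>6 S:7>1 T:2>1)
P2 drop Q (P beats it: B:9>1 C:10>9)
P2 drop R (P beats it: B:9>5 C:10>4)
P2 drop T (P beats it: B:9>3 C:10>1)
P1→{B,C} P2→{P,S}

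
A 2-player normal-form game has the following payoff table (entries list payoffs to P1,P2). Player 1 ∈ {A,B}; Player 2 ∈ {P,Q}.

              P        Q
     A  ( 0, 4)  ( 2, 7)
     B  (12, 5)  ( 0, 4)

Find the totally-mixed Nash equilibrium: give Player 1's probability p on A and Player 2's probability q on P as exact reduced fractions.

P1 indiff ⇒ q·0+(1-q)·2 = q·12+(1-q)·0 ⇒ q(-12) = (1-q)(-2) ⇒ q = 1/7
P2 indiff ⇒ p·4+(1-p)·5 = p·7+(1-p)·4 ⇒ p(-3) = (1-p)(-1) ⇒ p = 1/4

P1 mixes 1/4 on A; P2 mixes 1/7 on P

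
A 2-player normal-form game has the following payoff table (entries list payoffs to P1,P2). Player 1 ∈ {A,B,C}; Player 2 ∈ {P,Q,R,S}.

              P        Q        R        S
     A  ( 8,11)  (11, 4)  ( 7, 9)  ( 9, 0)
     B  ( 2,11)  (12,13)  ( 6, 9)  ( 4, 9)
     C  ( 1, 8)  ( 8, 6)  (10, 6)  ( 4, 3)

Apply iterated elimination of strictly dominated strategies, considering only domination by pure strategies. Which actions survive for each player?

Remaining: P1:{A,B} P2:{P,Q}

P2 drop R (P beats it: A:11>9 B:11>9 C:8>6)
P1 drop C (A beats it: P:8>1 Q:11>8 S:9>4)
P2 drop S (P beats it: A:11>0 B:11>9)
P1→{A,B} P2→{P,Q}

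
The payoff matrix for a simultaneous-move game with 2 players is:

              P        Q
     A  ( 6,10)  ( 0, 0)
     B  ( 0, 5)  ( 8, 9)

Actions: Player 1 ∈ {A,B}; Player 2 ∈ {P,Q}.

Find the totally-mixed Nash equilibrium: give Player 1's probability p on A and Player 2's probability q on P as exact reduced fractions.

p=2/7, q=4/7

P1 indiff ⇒ q·6+(1-q)·0 = q·0+(1-q)·8 ⇒ q(6) = (1-q)(8) ⇒ q = 4/7
P2 indiff ⇒ p·10+(1-p)·5 = p·0+(1-p)·9 ⇒ p(10) = (1-p)(4) ⇒ p = 2/7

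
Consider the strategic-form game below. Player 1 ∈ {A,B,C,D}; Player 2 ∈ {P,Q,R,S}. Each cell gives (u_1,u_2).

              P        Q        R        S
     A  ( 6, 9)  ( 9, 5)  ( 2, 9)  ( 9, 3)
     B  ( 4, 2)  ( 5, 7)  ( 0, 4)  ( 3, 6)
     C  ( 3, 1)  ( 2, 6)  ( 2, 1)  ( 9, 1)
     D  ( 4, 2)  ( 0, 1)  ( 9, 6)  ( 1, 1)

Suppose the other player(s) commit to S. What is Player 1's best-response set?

P1 best: {A,C}

u_1(A vs S) = 9
u_1(B vs S) = 3
u_1(C vs S) = 9
u_1(D vs S) = 1
max payoff 9 at {A,C}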